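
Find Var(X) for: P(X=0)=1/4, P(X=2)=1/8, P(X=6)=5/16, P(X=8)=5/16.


E[X] = 37/8, E[X^2] = 127/4
Var(X) = E[X^2] - (E[X])^2 = 127/4 - (37/8)^2 = 663/64

663/64


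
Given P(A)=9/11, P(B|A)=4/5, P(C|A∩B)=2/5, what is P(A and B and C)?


P(A∩B∩C) = P(A) * P(B|A) * P(C|A∩B)
= 9/11 * 4/5 * 2/5
= 36/55 * 2/5 = 72/275

72/275


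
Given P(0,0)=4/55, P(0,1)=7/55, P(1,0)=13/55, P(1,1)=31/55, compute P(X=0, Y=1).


Read from table: P(X=0, Y=1) = 7/55

7/55


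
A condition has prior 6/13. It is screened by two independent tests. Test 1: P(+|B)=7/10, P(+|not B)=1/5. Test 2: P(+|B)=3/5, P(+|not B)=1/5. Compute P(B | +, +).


After test 1: P(+) = 7/10*6/13 + 1/5*7/13 = 28/65
P(B|+) = (21/65)/(28/65) = 3/4
After test 2 (use post1 as new prior): P(+) = 3/5*3/4 + 1/5*1/4 = 1/2
P(B|+,+) = (9/20)/(1/2) = 9/10

9/10


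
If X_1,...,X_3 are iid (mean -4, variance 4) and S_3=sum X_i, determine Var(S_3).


By independence, Var(S_n) = n*Var(X_1) = 3*4 = 12

12


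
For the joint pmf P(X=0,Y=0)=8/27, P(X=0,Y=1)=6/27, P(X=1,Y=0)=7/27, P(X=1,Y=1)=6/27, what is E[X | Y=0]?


P(Y=0) = 15/27
E[X|Y=0] = (0*8 + 1*7)/15 = 7/15

7/15


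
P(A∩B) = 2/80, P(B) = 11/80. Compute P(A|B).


P(A|B) = P(A∩B)/P(B) = (2/80)/(11/80) = 2/11

2/11


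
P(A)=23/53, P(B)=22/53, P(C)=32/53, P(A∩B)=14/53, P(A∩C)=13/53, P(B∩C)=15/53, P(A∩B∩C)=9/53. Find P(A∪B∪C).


P(A∪B∪C) = P(A)+P(B)+P(C) - P(AB)-P(AC)-P(BC) + P(ABC)
= 23/53+22/53+32/53 - 14/53-13/53-15/53 + 9/53
= 44/53

44/53


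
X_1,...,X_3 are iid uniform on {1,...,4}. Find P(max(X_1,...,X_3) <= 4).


P(max <= 4) = P(all X_i <= 4) = (P(X_1 <= 4))^3
= (4/4)^3 = 1^3 = 1

1


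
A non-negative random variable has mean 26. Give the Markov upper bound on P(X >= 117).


Markov: P(X >= a) <= E[X]/a
P(X >= 117) <= 26/117 = 2/9

2/9


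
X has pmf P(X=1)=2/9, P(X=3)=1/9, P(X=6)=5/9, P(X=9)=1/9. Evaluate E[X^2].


E[X^2] = sum(x^2 * P(x))
= 1*2/9 + 9*1/9 + 36*5/9 + 81*1/9
= 272/9

272/9


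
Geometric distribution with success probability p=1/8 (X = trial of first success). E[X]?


For geometric (trials until first success), E[X] = 1/p = 1/(1/8) = 8

8


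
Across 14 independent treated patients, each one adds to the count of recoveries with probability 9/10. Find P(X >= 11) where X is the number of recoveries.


P(X>=11) = P(X=11) + P(X=12) + P(X=13) + P(X=14)
= 2855676424419/25000000000000 + 25701087819771/100000000000000 + 17793060798303/50000000000000 + 22876792454961/100000000000000
= 47793353784507/50000000000000

47793353784507/50000000000000


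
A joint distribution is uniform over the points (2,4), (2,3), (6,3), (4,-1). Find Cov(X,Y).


E[X]=7/2, E[Y]=9/4, E[XY]=7
Cov(X,Y) = E[XY] - E[X]E[Y] = 7 - 7/2*9/4 = -7/8

-7/8


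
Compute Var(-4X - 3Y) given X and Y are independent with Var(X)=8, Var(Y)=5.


Independence => Cov(X,Y)=0
Var(-4X - 3Y) = (-4)^2*Var(X) + (-3)^2*Var(Y)
= 16*8 + 9*5 = 173

173


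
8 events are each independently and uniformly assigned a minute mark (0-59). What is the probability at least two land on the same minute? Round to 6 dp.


P(all different) = prod((60-i)/60 for i=0..7) = 0.614209
P(at least one match) = 1 - 0.614209 = 0.385791

0.385791


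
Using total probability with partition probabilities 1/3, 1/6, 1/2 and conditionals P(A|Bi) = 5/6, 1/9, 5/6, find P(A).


P(A) = P(A|B1)P(B1) + P(A|B2)P(B2) + P(A|B3)P(B3)
= 5/6*1/3 + 1/9*1/6 + 5/6*1/2
= 5/18 + 1/54 + 5/12 = 77/108

77/108


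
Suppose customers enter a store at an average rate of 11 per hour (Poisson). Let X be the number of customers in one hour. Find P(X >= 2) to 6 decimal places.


P(X>=2) = 1 - P(X<=1) = 1 - (e^(-11)*11^0/0! + e^(-11)*11^1/1!)
≈ 1 - (0.0000167017 + 0.0001837187)
= 1 - 0.0002004204 = 0.9997995796
≈ 0.999800

0.999800


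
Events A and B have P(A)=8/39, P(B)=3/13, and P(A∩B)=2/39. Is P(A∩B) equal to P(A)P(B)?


P(A)*P(B) = 8/39*3/13 = 8/169
P(A∩B) = 2/39 != 8/169, so not independent

No, A and B are not independent


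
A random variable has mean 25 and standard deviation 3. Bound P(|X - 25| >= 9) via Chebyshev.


k = 9/3 = 3
Chebyshev: P(|X-mu| >= k*sigma) <= 1/k^2 = 1/3^2 = 1/9

1/9


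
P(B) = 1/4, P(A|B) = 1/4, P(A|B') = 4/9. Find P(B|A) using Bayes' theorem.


P(A) = P(A|B)P(B) + P(A|B')P(B') = 1/4*1/4 + 4/9*3/4 = 19/48
P(B|A) = P(A|B)P(B)/P(A) = (1/16)/(19/48) = 3/19

3/19


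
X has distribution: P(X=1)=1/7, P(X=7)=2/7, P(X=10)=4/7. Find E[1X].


E[1X] = sum(g(x)*P(x))
= 1*1/7 + 7*2/7 + 10*4/7
= 55/7

55/7


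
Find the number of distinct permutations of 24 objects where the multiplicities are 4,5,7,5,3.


24! = 620448401733239439360000
Denominator: 4!=24 * 5!=120 * 7!=5040 * 5!=120 * 3!=6
Coefficient = 620448401733239439360000 / 10450944000 = 59367689821440

59367689821440


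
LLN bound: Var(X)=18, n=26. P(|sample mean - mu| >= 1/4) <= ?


Var(Xbar) = Var(X)/n = 18/26
Chebyshev: P(|Xbar-mu| >= 1/4) <= Var(Xbar)/(1/4)^2 = (9/13)/(1/16) = 144/13
Bound exceeds 1, so trivial bound: 1

1


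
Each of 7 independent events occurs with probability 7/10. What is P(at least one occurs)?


P(at least one) = 1 - P(none)
P(none) = (1 - 7/10)^7 = (3/10)^7 = 2187/10000000
P(at least one) = 1 - 2187/10000000 = 9997813/10000000

9997813/10000000


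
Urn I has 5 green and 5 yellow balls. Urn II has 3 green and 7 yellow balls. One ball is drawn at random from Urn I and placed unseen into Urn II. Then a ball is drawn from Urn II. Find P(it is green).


P(transfer green) = 5/10 = 1/2; P(transfer yellow) = 1/2
If green transferred: Urn II has 4 green of 11, so P(green|green moved) = 4/11
If yellow transferred: Urn II has 3 green of 11, so P(green|yellow moved) = 3/11
By total probability: P(green) = 1/2*4/11 + 1/2*3/11 = 7/22

7/22


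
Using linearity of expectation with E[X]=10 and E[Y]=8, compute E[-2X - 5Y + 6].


E[-2X - 5Y + 6] = -2*E[X] - 5*E[Y] + 6
= (-2)*(10) + (-5)*(8) + (6)
= -20 - 40 + 6 = -54

-54


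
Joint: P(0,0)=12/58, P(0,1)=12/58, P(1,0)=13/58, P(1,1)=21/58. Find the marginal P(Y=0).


P(Y=0) = P(0,0)+P(1,0) = 12/58 + 13/58 = 25/58

25/58


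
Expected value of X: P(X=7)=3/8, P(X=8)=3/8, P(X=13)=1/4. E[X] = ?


E[X] = sum(x * P(x))
= 7*3/8 + 8*3/8 + 13*1/4
= 71/8

71/8


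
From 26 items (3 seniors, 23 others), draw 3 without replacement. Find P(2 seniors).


P(X=2) = C(3,2)*C(23,1) / C(26,3)
= 3*23 / 2600
= 69/2600

69/2600


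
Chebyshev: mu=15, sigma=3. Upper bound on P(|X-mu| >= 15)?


k = 15/3 = 5
Chebyshev: P(|X-mu| >= k*sigma) <= 1/k^2 = 1/5^2 = 1/25

1/25


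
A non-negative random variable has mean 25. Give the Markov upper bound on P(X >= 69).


Markov: P(X >= a) <= E[X]/a
P(X >= 69) <= 25/69

25/69


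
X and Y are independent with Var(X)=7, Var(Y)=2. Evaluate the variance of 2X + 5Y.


Independence => Cov(X,Y)=0
Var(2X + 5Y) = 2^2*Var(X) + 5^2*Var(Y)
= 4*7 + 25*2 = 78

78


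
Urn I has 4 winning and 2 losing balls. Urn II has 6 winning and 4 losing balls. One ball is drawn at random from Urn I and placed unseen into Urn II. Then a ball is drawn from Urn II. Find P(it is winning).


P(transfer winning) = 4/6 = 2/3; P(transfer losing) = 1/3
If winning transferred: Urn II has 7 winning of 11, so P(winning|winning moved) = 7/11
If losing transferred: Urn II has 6 winning of 11, so P(winning|losing moved) = 6/11
By total probability: P(winning) = 2/3*7/11 + 1/3*6/11 = 20/33

20/33


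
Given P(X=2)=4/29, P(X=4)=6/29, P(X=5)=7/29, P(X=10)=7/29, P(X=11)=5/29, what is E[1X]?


E[1X] = sum(g(x)*P(x))
= 2*4/29 + 4*6/29 + 5*7/29 + 10*7/29 + 11*5/29
= 192/29

192/29


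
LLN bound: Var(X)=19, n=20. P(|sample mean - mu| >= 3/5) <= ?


Var(Xbar) = Var(X)/n = 19/20
Chebyshev: P(|Xbar-mu| >= 3/5) <= Var(Xbar)/(3/5)^2 = (19/20)/(9/25) = 95/36
Bound exceeds 1, so trivial bound: 1

1


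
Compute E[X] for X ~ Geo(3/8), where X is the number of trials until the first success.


For geometric (trials until first success), E[X] = 1/p = 1/(3/8) = 8/3

8/3


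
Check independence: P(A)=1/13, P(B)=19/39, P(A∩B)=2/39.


P(A)*P(B) = 1/13*19/39 = 19/507
P(A∩B) = 2/39 != 19/507, so not independent

No, A and B are not independent


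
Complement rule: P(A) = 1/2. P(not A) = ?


P(A') = 1 - P(A) = 1 - 1/2 = 1/2

1/2


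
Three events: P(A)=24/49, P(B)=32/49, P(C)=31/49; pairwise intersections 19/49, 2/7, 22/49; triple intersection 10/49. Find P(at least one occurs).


P(A∪B∪C) = P(A)+P(B)+P(C) - P(AB)-P(AC)-P(BC) + P(ABC)
= 24/49+32/49+31/49 - 19/49-2/7-22/49 + 10/49
= 6/7

6/7


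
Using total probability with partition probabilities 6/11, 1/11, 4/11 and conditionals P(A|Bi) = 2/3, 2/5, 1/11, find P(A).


P(A) = P(A|B1)P(B1) + P(A|B2)P(B2) + P(A|B3)P(B3)
= 2/3*6/11 + 2/5*1/11 + 1/11*4/11
= 4/11 + 2/55 + 4/121 = 262/605

262/605


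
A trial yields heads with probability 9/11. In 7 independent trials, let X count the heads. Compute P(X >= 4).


P(X>=4) = P(X=4) + P(X=5) + P(X=6) + P(X=7)
= 1837080/19487171 + 4960116/19487171 + 7440174/19487171 + 4782969/19487171
= 19020339/19487171

19020339/19487171


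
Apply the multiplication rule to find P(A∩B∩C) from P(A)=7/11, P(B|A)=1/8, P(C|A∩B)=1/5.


P(A∩B∩C) = P(A) * P(B|A) * P(C|A∩B)
= 7/11 * 1/8 * 1/5
= 7/88 * 1/5 = 7/440

7/440


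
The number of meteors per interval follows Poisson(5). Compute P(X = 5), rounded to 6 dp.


P(X=5) = e^(-5) * 5^5 / 5!
≈ 0.006737946999 * 3125 / 120
≈ 0.175467

0.175467


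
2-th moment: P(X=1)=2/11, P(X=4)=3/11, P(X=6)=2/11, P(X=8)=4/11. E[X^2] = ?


E[X^2] = sum(x^2 * P(x))
= 1*2/11 + 16*3/11 + 36*2/11 + 64*4/11
= 378/11

378/11


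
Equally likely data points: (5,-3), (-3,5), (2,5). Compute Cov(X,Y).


E[X]=4/3, E[Y]=7/3, E[XY]=-20/3
Cov(X,Y) = E[XY] - E[X]E[Y] = -20/3 - 4/3*7/3 = -88/9

-88/9


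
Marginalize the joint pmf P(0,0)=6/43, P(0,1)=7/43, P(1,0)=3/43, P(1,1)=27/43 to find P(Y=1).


P(Y=1) = P(0,1)+P(1,1) = 7/43 + 27/43 = 34/43

34/43


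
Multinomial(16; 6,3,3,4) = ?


16! = 20922789888000
Denominator: 6!=720 * 3!=6 * 3!=6 * 4!=24
Coefficient = 20922789888000 / 622080 = 33633600

33633600


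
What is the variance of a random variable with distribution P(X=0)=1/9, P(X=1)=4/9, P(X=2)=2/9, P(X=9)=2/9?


E[X] = 26/9, E[X^2] = 58/3
Var(X) = E[X^2] - (E[X])^2 = 58/3 - (26/9)^2 = 890/81

890/81


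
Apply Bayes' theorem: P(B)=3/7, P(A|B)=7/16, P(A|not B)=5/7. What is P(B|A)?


P(A) = P(A|B)P(B) + P(A|B')P(B') = 7/16*3/7 + 5/7*4/7 = 467/784
P(B|A) = P(A|B)P(B)/P(A) = (3/16)/(467/784) = 147/467

147/467


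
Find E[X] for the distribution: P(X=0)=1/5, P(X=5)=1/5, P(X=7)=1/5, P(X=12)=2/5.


E[X] = sum(x * P(x))
= 0*1/5 + 5*1/5 + 7*1/5 + 12*2/5
= 36/5

36/5


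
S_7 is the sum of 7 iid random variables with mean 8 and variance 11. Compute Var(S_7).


By independence, Var(S_n) = n*Var(X_1) = 7*11 = 77

77


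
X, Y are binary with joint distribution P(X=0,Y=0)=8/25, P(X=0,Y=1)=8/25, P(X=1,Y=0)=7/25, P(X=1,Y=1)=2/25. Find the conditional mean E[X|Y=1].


P(Y=1) = 10/25
E[X|Y=1] = (0*8 + 1*2)/10 = 2/10 = 1/5

1/5


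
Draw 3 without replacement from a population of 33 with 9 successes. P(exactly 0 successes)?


P(X=0) = C(9,0)*C(24,3) / C(33,3)
= 1*2024 / 5456
= 2024/5456 = 23/62

23/62


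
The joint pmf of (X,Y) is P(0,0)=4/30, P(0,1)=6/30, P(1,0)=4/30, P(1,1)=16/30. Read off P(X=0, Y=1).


Read from table: P(X=0, Y=1) = 6/30 = 1/5

1/5


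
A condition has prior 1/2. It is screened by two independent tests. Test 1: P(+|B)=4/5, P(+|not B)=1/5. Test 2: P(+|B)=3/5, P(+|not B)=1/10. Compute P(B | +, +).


After test 1: P(+) = 4/5*1/2 + 1/5*1/2 = 1/2
P(B|+) = (2/5)/(1/2) = 4/5
After test 2 (use post1 as new prior): P(+) = 3/5*4/5 + 1/10*1/5 = 1/2
P(B|+,+) = (12/25)/(1/2) = 24/25

24/25


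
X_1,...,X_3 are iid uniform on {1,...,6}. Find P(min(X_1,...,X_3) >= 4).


P(min >= 4) = P(all X_i >= 4) = (P(X_1 >= 4))^3
= (3/6)^3 = (1/2)^3 = 1/8

1/8


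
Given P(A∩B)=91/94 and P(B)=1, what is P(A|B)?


P(A|B) = P(A∩B)/P(B) = (91/94)/(94/94) = 91/94

91/94


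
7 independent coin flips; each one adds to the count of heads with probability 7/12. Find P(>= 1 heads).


P(at least one) = 1 - P(none)
P(none) = (1 - 7/12)^7 = (5/12)^7 = 78125/35831808
P(at least one) = 1 - 78125/35831808 = 35753683/35831808

35753683/35831808


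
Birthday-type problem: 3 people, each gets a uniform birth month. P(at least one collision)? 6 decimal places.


P(all different) = prod((12-i)/12 for i=0..2) = 0.763889
P(at least one match) = 1 - 0.763889 = 0.236111

0.236111


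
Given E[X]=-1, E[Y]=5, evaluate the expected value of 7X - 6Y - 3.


E[7X - 6Y - 3] = 7*E[X] - 6*E[Y] - 3
= (7)*(-1) + (-6)*(5) + (-3)
= -7 - 30 - 3 = -40

-40


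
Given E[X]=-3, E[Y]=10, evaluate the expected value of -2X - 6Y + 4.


E[-2X - 6Y + 4] = -2*E[X] - 6*E[Y] + 4
= (-2)*(-3) + (-6)*(10) + (4)
= 6 - 60 + 4 = -50

-50


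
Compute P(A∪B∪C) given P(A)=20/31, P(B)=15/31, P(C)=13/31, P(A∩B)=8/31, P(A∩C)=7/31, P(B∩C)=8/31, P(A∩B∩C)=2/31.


P(A∪B∪C) = P(A)+P(B)+P(C) - P(AB)-P(AC)-P(BC) + P(ABC)
= 20/31+15/31+13/31 - 8/31-7/31-8/31 + 2/31
= 27/31

27/31


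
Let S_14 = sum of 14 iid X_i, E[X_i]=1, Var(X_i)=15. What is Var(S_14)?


By independence, Var(S_n) = n*Var(X_1) = 14*15 = 210

210


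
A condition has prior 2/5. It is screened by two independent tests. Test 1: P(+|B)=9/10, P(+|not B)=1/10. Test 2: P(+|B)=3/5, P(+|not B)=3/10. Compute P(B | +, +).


After test 1: P(+) = 9/10*2/5 + 1/10*3/5 = 21/50
P(B|+) = (9/25)/(21/50) = 6/7
After test 2 (use post1 as new prior): P(+) = 3/5*6/7 + 3/10*1/7 = 39/70
P(B|+,+) = (18/35)/(39/70) = 12/13

12/13


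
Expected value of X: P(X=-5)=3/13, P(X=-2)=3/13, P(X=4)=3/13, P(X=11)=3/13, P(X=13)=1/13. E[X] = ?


E[X] = sum(x * P(x))
= -5*3/13 - 2*3/13 + 4*3/13 + 11*3/13 + 13*1/13
= 37/13

37/13


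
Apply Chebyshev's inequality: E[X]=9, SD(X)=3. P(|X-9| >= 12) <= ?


k = 12/3 = 4
Chebyshev: P(|X-mu| >= k*sigma) <= 1/k^2 = 1/4^2 = 1/16

1/16


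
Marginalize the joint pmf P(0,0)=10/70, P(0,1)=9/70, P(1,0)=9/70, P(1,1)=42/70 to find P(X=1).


P(X=1) = P(1,0)+P(1,1) = 9/70 + 42/70 = 51/70

51/70


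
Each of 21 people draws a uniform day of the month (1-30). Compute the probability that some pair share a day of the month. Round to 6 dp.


P(all different) = prod((30-i)/30 for i=0..20) = 0.000070
P(at least one match) = 1 - 0.000070 = 0.999930

0.999930


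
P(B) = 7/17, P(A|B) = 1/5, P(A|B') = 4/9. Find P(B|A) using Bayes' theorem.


P(A) = P(A|B)P(B) + P(A|B')P(B') = 1/5*7/17 + 4/9*10/17 = 263/765
P(B|A) = P(A|B)P(B)/P(A) = (7/85)/(263/765) = 63/263

63/263


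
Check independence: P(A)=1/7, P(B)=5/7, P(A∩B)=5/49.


P(A)*P(B) = 1/7*5/7 = 5/49
P(A∩B) = 5/49, which equals P(A)P(B), so independent

Yes, A and B are independent


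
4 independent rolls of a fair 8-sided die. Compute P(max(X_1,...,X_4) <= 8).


P(max <= 8) = P(all X_i <= 8) = (P(X_1 <= 8))^4
= (8/8)^4 = 1^4 = 1

1


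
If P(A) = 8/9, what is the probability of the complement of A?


P(A') = 1 - P(A) = 1 - 8/9 = 1/9

1/9


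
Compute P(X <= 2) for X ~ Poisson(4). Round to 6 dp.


P(X<=2) = e^(-4)*4^0/0! + e^(-4)*4^1/1! + e^(-4)*4^2/2!
≈ 0.0183156389 + 0.0732625556 + 0.1465251111
= 0.2381033056
≈ 0.238103

0.238103


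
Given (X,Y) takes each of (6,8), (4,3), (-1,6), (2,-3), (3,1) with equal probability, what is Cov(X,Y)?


E[X]=14/5, E[Y]=3, E[XY]=51/5
Cov(X,Y) = E[XY] - E[X]E[Y] = 51/5 - 14/5*3 = 9/5

9/5


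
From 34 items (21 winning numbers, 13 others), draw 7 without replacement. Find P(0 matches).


P(X=0) = C(21,0)*C(13,7) / C(34,7)
= 1*1716 / 5379616
= 1716/5379616 = 39/122264

39/122264


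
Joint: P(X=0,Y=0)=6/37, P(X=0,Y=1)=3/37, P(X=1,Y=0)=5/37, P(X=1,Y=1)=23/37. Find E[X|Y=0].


P(Y=0) = 11/37
E[X|Y=0] = (0*6 + 1*5)/11 = 5/11

5/11


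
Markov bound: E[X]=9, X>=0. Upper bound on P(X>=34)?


Markov: P(X >= a) <= E[X]/a
P(X >= 34) <= 9/34

9/34


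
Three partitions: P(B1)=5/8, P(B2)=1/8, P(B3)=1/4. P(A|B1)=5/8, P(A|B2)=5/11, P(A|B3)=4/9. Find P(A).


P(A) = P(A|B1)P(B1) + P(A|B2)P(B2) + P(A|B3)P(B3)
= 5/8*5/8 + 5/11*1/8 + 4/9*1/4
= 25/64 + 5/88 + 1/9 = 3539/6336

3539/6336


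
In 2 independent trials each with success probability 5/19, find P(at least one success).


P(at least one) = 1 - P(none)
P(none) = (1 - 5/19)^2 = (14/19)^2 = 196/361
P(at least one) = 1 - 196/361 = 165/361

165/361


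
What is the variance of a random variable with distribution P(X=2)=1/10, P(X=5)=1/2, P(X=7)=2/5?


E[X] = 11/2, E[X^2] = 65/2
Var(X) = E[X^2] - (E[X])^2 = 65/2 - (11/2)^2 = 9/4

9/4


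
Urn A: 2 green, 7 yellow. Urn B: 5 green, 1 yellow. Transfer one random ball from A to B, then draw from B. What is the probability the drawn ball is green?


P(transfer green) = 2/9; P(transfer yellow) = 7/9
If green transferred: Urn II has 6 green of 7, so P(green|green moved) = 6/7
If yellow transferred: Urn II has 5 green of 7, so P(green|yellow moved) = 5/7
By total probability: P(green) = 2/9*6/7 + 7/9*5/7 = 47/63

47/63


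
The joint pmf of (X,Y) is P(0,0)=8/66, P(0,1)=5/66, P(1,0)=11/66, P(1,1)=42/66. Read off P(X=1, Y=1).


Read from table: P(X=1, Y=1) = 42/66 = 7/11

7/11


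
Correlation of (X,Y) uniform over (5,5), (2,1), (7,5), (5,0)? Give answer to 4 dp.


Cov(X,Y) = 2.4375, Var(X) = 3.1875, Var(Y) = 5.1875
rho = Cov/(sqrt(VarX)*sqrt(VarY)) = 0.5994

0.5994


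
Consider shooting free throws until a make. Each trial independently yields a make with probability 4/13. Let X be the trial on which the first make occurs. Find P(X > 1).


P(X > 1) = P(first 1 trials all fail) = (1-p)^1 = (9/13)^1 = 9/13

9/13


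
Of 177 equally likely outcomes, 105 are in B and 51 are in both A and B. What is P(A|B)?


P(A|B) = P(A∩B)/P(B) = (51/177)/(105/177) = 51/105 = 17/35

17/35


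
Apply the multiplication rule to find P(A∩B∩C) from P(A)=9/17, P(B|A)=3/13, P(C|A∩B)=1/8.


P(A∩B∩C) = P(A) * P(B|A) * P(C|A∩B)
= 9/17 * 3/13 * 1/8
= 27/221 * 1/8 = 27/1768

27/1768


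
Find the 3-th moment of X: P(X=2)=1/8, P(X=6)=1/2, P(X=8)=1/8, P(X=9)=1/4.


E[X^3] = sum(x^3 * P(x))
= 8*1/8 + 216*1/2 + 512*1/8 + 729*1/4
= 1421/4

1421/4


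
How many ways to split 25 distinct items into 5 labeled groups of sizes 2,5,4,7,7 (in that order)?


25! = 15511210043330985984000000
Denominator: 2!=2 * 5!=120 * 4!=24 * 7!=5040 * 7!=5040
Coefficient = 15511210043330985984000000 / 146313216000 = 106013731824000

106013731824000


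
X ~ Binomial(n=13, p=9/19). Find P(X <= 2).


P(X<=2) = P(X=0) + P(X=1) + P(X=2)
= 10000000000000/42052983462257059 + 117000000000000/42052983462257059 + 631800000000000/42052983462257059
= 758800000000000/42052983462257059

758800000000000/42052983462257059


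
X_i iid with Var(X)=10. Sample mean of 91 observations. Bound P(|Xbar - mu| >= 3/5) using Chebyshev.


Var(Xbar) = Var(X)/n = 10/91
Chebyshev: P(|Xbar-mu| >= 3/5) <= Var(Xbar)/(3/5)^2 = (10/91)/(9/25) = 250/819

250/819


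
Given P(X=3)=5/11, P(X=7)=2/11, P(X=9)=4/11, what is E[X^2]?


E[X^2] = sum(g(x)*P(x))
= 9*5/11 + 49*2/11 + 81*4/11
= 467/11

467/11


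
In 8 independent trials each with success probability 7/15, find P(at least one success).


P(at least one) = 1 - P(none)
P(none) = (1 - 7/15)^8 = (8/15)^8 = 16777216/2562890625
P(at least one) = 1 - 16777216/2562890625 = 2546113409/2562890625

2546113409/2562890625


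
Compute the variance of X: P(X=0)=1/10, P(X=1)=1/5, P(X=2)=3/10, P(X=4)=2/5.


E[X] = 12/5, E[X^2] = 39/5
Var(X) = E[X^2] - (E[X])^2 = 39/5 - (12/5)^2 = 51/25

51/25


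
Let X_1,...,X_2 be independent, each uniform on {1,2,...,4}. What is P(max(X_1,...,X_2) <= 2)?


P(max <= 2) = P(all X_i <= 2) = (P(X_1 <= 2))^2
= (2/4)^2 = (1/2)^2 = 1/4

1/4


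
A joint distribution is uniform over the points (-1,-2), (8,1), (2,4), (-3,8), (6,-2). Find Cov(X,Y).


E[X]=12/5, E[Y]=9/5, E[XY]=-18/5
Cov(X,Y) = E[XY] - E[X]E[Y] = -18/5 - 12/5*9/5 = -198/25

-198/25


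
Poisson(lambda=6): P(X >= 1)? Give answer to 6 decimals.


P(X>=1) = 1 - P(X<=0) = 1 - (e^(-6)*6^0/0!)
≈ 1 - 0.0024787522 = 0.9975212478
≈ 0.997521

0.997521


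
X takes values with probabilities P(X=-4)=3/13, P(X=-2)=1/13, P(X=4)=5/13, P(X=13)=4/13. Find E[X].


E[X] = sum(x * P(x))
= -4*3/13 - 2*1/13 + 4*5/13 + 13*4/13
= 58/13

58/13


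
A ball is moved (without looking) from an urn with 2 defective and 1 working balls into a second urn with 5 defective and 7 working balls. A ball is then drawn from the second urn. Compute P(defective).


P(transfer defective) = 2/3; P(transfer working) = 1/3
If defective transferred: Urn II has 6 defective of 13, so P(defective|defective moved) = 6/13
If working transferred: Urn II has 5 defective of 13, so P(defective|working moved) = 5/13
By total probability: P(defective) = 2/3*6/13 + 1/3*5/13 = 17/39

17/39


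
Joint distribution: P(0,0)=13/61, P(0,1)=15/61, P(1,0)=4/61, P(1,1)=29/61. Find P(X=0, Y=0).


Read from table: P(X=0, Y=0) = 13/61

13/61


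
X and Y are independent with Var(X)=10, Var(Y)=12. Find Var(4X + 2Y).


Independence => Cov(X,Y)=0
Var(4X + 2Y) = 4^2*Var(X) + 2^2*Var(Y)
= 16*10 + 4*12 = 208

208


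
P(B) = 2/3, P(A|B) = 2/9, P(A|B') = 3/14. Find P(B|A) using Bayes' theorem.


P(A) = P(A|B)P(B) + P(A|B')P(B') = 2/9*2/3 + 3/14*1/3 = 83/378
P(B|A) = P(A|B)P(B)/P(A) = (4/27)/(83/378) = 56/83

56/83


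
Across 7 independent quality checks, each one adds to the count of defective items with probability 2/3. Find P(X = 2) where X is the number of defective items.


P(X=2) = C(7,2) * p^2 * (1-p)^5
= 21 * 4/9 * 1/243
= 28/729

28/729


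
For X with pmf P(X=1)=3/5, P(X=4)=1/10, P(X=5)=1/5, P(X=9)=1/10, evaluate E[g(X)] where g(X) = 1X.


E[1X] = sum(g(x)*P(x))
= 1*3/5 + 4*1/10 + 5*1/5 + 9*1/10
= 29/10

29/10


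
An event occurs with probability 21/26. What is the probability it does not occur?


P(A') = 1 - P(A) = 1 - 21/26 = 5/26

5/26


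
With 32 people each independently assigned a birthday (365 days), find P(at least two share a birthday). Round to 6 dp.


P(all different) = prod((365-i)/365 for i=0..31) = 0.246652
P(at least one match) = 1 - 0.246652 = 0.753348

0.753348


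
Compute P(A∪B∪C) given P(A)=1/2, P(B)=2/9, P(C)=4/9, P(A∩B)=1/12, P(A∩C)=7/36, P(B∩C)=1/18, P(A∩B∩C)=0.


P(A∪B∪C) = P(A)+P(B)+P(C) - P(AB)-P(AC)-P(BC) + P(ABC)
= 1/2+2/9+4/9 - 1/12-7/36-1/18 + 0
= 5/6

5/6


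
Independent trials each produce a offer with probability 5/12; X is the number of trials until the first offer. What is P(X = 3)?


P(X=3) = (1-p)^2 * p = (7/12)^2 * 5/12
= 49/144 * 5/12 = 245/1728

245/1728


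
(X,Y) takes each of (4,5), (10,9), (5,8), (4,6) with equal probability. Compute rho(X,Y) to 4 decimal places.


Cov(X,Y) = 3.2500, Var(X) = 6.1875, Var(Y) = 2.5000
rho = Cov/(sqrt(VarX)*sqrt(VarY)) = 0.8263

0.8263


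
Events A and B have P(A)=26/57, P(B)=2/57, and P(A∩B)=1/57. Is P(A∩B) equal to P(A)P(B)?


P(A)*P(B) = 26/57*2/57 = 52/3249
P(A∩B) = 1/57 != 52/3249, so not independent

No, A and B are not independent


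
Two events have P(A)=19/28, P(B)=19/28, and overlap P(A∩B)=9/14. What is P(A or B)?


P(A∪B) = P(A) + P(B) - P(A∩B)
= 19/28 + 19/28 - 9/14 = 5/7

5/7


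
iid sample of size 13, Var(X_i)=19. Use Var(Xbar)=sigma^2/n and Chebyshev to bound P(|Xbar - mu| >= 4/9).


Var(Xbar) = Var(X)/n = 19/13
Chebyshev: P(|Xbar-mu| >= 4/9) <= Var(Xbar)/(4/9)^2 = (19/13)/(16/81) = 1539/208
Bound exceeds 1, so trivial bound: 1

1


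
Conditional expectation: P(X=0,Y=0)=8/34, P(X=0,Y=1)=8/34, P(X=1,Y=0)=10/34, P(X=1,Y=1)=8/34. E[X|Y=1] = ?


P(Y=1) = 16/34
E[X|Y=1] = (0*8 + 1*8)/16 = 8/16 = 1/2

1/2


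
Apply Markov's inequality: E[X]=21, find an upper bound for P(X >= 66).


Markov: P(X >= a) <= E[X]/a
P(X >= 66) <= 21/66 = 7/22

7/22


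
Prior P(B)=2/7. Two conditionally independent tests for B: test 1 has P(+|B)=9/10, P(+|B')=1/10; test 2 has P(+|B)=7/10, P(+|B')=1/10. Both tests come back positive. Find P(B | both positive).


After test 1: P(+) = 9/10*2/7 + 1/10*5/7 = 23/70
P(B|+) = (9/35)/(23/70) = 18/23
After test 2 (use post1 as new prior): P(+) = 7/10*18/23 + 1/10*5/23 = 131/230
P(B|+,+) = (63/115)/(131/230) = 126/131

126/131


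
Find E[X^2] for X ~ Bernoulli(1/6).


For Bernoulli: X in {0,1}
E[X^2] = 0^2*(1-1/6) + 1^2*1/6 = 1/6

1/6


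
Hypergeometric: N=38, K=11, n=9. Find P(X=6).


P(X=6) = C(11,6)*C(27,3) / C(38,9)
= 462*2925 / 163011640
= 1351350/163011640 = 12285/1481924

12285/1481924


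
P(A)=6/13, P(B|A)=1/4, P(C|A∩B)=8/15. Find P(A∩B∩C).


P(A∩B∩C) = P(A) * P(B|A) * P(C|A∩B)
= 6/13 * 1/4 * 8/15
= 3/26 * 8/15 = 4/65

4/65


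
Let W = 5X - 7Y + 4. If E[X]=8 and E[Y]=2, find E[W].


E[5X - 7Y + 4] = 5*E[X] - 7*E[Y] + 4
= (5)*(8) + (-7)*(2) + (4)
= 40 - 14 + 4 = 30

30


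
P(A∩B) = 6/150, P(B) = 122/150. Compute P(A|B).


P(A|B) = P(A∩B)/P(B) = (6/150)/(122/150) = 6/122 = 3/61

3/61


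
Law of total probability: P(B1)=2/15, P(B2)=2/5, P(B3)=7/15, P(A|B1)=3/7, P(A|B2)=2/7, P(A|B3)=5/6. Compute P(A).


P(A) = P(A|B1)P(B1) + P(A|B2)P(B2) + P(A|B3)P(B3)
= 3/7*2/15 + 2/7*2/5 + 5/6*7/15
= 2/35 + 4/35 + 7/18 = 353/630

353/630


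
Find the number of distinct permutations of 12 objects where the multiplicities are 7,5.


12! = 479001600
Denominator: 7!=5040 * 5!=120
Coefficient = 479001600 / 604800 = 792

792


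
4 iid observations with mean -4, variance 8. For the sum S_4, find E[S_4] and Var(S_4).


E[S_n] = n*mu = 4*-4 = -16
Var(S_n) = n*sigma^2 = 4*8 = 32

E[S_4]=-16, Var(S_4)=32


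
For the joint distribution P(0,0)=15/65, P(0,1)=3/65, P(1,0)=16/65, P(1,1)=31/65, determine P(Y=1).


P(Y=1) = P(0,1)+P(1,1) = 3/65 + 31/65 = 34/65

34/65


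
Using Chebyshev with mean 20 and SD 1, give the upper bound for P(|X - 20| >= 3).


k = 3/1 = 3
Chebyshev: P(|X-mu| >= k*sigma) <= 1/k^2 = 1/3^2 = 1/9

1/9


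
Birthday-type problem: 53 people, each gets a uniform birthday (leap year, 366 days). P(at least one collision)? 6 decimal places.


P(all different) = prod((366-i)/366 for i=0..52) = 0.019079
P(at least one match) = 1 - 0.019079 = 0.980921

0.980921


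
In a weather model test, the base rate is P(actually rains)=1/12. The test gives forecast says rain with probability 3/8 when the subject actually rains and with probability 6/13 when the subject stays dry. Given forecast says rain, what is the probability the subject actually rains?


P(A) = P(A|B)P(B) + P(A|B')P(B') = 3/8*1/12 + 6/13*11/12 = 189/416
P(B|A) = P(A|B)P(B)/P(A) = (1/32)/(189/416) = 13/189

13/189


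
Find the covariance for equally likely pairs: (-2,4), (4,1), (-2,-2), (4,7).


E[X]=1, E[Y]=5/2, E[XY]=7
Cov(X,Y) = E[XY] - E[X]E[Y] = 7 - 1*5/2 = 9/2

9/2


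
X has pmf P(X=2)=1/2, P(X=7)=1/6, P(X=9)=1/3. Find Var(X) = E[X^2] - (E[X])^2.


E[X] = 31/6, E[X^2] = 223/6
Var(X) = E[X^2] - (E[X])^2 = 223/6 - (31/6)^2 = 377/36

377/36


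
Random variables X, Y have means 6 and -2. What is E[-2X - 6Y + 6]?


E[-2X - 6Y + 6] = -2*E[X] - 6*E[Y] + 6
= (-2)*(6) + (-6)*(-2) + (6)
= -12 + 12 + 6 = 6

6


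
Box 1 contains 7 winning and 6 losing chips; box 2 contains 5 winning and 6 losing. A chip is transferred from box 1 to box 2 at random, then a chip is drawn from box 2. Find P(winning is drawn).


P(transfer winning) = 7/13; P(transfer losing) = 6/13
If winning transferred: Urn II has 6 winning of 12, so P(winning|winning moved) = 1/2
If losing transferred: Urn II has 5 winning of 12, so P(winning|losing moved) = 5/12
By total probability: P(winning) = 7/13*1/2 + 6/13*5/12 = 6/13

6/13


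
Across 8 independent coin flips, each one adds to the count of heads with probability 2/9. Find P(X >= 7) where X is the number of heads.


P(X>=7) = P(X=7) + P(X=8)
= 7168/43046721 + 256/43046721
= 7424/43046721

7424/43046721


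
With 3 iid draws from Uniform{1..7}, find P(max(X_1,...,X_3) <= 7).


P(max <= 7) = P(all X_i <= 7) = (P(X_1 <= 7))^3
= (7/7)^3 = 1^3 = 1

1


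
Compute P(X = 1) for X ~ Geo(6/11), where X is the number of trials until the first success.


P(X=1) = (1-p)^0 * p = (5/11)^0 * 6/11
= 1 * 6/11 = 6/11

6/11


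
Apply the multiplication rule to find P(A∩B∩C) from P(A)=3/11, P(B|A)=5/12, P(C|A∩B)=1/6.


P(A∩B∩C) = P(A) * P(B|A) * P(C|A∩B)
= 3/11 * 5/12 * 1/6
= 5/44 * 1/6 = 5/264

5/264


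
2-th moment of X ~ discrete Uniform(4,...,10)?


E[X^2] = (1/7) * sum(x^2 for x=4..10)
= 371/7 = 53

53


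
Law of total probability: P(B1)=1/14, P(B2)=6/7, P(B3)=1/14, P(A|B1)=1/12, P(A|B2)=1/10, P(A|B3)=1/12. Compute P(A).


P(A) = P(A|B1)P(B1) + P(A|B2)P(B2) + P(A|B3)P(B3)
= 1/12*1/14 + 1/10*6/7 + 1/12*1/14
= 1/168 + 3/35 + 1/168 = 41/420

41/420


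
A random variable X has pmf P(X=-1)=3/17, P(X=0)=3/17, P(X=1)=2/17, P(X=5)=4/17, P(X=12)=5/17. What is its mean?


E[X] = sum(x * P(x))
= -1*3/17 + 0*3/17 + 1*2/17 + 5*4/17 + 12*5/17
= 79/17

79/17


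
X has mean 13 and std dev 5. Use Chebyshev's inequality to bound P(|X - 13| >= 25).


k = 25/5 = 5
Chebyshev: P(|X-mu| >= k*sigma) <= 1/k^2 = 1/5^2 = 1/25

1/25


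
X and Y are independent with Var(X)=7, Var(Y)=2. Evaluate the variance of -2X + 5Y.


Independence => Cov(X,Y)=0
Var(-2X + 5Y) = (-2)^2*Var(X) + 5^2*Var(Y)
= 4*7 + 25*2 = 78

78


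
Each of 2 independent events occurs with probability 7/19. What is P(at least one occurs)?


P(at least one) = 1 - P(none)
P(none) = (1 - 7/19)^2 = (12/19)^2 = 144/361
P(at least one) = 1 - 144/361 = 217/361

217/361


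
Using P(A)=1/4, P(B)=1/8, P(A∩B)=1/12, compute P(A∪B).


P(A∪B) = P(A) + P(B) - P(A∩B)
= 1/4 + 1/8 - 1/12 = 7/24

7/24


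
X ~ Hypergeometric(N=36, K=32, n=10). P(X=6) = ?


P(X=6) = C(32,6)*C(4,4) / C(36,10)
= 906192*1 / 254186856
= 906192/254186856 = 2/561

2/561


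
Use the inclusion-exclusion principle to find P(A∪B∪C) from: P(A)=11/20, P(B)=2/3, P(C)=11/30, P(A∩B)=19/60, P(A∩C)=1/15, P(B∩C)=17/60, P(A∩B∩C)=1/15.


P(A∪B∪C) = P(A)+P(B)+P(C) - P(AB)-P(AC)-P(BC) + P(ABC)
= 11/20+2/3+11/30 - 19/60-1/15-17/60 + 1/15
= 59/60

59/60


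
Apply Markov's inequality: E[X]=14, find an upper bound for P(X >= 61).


Markov: P(X >= a) <= E[X]/a
P(X >= 61) <= 14/61

14/61


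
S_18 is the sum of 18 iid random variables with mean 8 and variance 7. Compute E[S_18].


E[S_n] = n*E[X_1] = 18*8 = 144

144


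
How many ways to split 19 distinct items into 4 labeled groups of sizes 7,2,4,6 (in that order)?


19! = 121645100408832000
Denominator: 7!=5040 * 2!=2 * 4!=24 * 6!=720
Coefficient = 121645100408832000 / 174182400 = 698377680

698377680


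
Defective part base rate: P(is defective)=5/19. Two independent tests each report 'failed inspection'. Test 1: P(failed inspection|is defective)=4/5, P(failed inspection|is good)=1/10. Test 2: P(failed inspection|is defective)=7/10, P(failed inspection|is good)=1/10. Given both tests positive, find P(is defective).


After test 1: P(+) = 4/5*5/19 + 1/10*14/19 = 27/95
P(B|+) = (4/19)/(27/95) = 20/27
After test 2 (use post1 as new prior): P(+) = 7/10*20/27 + 1/10*7/27 = 49/90
P(B|+,+) = (14/27)/(49/90) = 20/21

20/21


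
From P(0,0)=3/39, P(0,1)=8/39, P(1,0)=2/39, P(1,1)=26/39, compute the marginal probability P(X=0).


P(X=0) = P(0,0)+P(0,1) = 3/39 + 8/39 = 11/39

11/39


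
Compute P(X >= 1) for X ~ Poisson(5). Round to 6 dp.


P(X>=1) = 1 - P(X<=0) = 1 - (e^(-5)*5^0/0!)
≈ 1 - 0.0067379470 = 0.9932620530
≈ 0.993262

0.993262


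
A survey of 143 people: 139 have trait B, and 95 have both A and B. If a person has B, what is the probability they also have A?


P(A|B) = P(A∩B)/P(B) = (95/143)/(139/143) = 95/139

95/139


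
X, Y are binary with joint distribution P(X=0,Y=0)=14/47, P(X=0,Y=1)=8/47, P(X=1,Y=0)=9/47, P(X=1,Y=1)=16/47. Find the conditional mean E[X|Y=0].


P(Y=0) = 23/47
E[X|Y=0] = (0*14 + 1*9)/23 = 9/23

9/23


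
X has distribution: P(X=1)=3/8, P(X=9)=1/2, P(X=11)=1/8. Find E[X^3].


E[X^3] = sum(g(x)*P(x))
= 1*3/8 + 729*1/2 + 1331*1/8
= 2125/4

2125/4


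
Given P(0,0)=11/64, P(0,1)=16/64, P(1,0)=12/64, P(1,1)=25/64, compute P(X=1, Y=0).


Read from table: P(X=1, Y=0) = 12/64 = 3/16

3/16


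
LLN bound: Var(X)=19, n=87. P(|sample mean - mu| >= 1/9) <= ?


Var(Xbar) = Var(X)/n = 19/87
Chebyshev: P(|Xbar-mu| >= 1/9) <= Var(Xbar)/(1/9)^2 = (19/87)/(1/81) = 513/29
Bound exceeds 1, so trivial bound: 1

1


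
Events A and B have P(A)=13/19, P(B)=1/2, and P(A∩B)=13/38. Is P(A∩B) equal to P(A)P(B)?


P(A)*P(B) = 13/19*1/2 = 13/38
P(A∩B) = 13/38, which equals P(A)P(B), so independent

Yes, A and B are independent


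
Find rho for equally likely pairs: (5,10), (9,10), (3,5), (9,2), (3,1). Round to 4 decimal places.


Cov(X,Y) = 2.7200, Var(X) = 7.3600, Var(Y) = 14.6400
rho = Cov/(sqrt(VarX)*sqrt(VarY)) = 0.2620

0.2620


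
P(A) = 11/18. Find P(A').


P(A') = 1 - P(A) = 1 - 11/18 = 7/18

7/18


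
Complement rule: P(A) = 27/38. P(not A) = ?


P(A') = 1 - P(A) = 1 - 27/38 = 11/38

11/38


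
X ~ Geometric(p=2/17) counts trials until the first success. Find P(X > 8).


P(X > 8) = P(first 8 trials all fail) = (1-p)^8 = (15/17)^8 = 2562890625/6975757441

2562890625/6975757441


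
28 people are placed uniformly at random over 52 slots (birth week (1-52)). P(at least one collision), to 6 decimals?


P(all different) = prod((52-i)/52 for i=0..27) = 0.000116
P(at least one match) = 1 - 0.000116 = 0.999884

0.999884


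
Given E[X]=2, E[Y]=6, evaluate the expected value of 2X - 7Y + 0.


E[2X - 7Y + 0] = 2*E[X] - 7*E[Y] + 0
= (2)*(2) + (-7)*(6) + (0)
= 4 - 42 + 0 = -38

-38


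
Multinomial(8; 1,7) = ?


8! = 40320
Denominator: 1!=1 * 7!=5040
Coefficient = 40320 / 5040 = 8

8


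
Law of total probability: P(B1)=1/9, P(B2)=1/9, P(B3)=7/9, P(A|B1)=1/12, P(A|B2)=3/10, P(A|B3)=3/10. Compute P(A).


P(A) = P(A|B1)P(B1) + P(A|B2)P(B2) + P(A|B3)P(B3)
= 1/12*1/9 + 3/10*1/9 + 3/10*7/9
= 1/108 + 1/30 + 7/30 = 149/540

149/540


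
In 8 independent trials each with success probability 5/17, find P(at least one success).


P(at least one) = 1 - P(none)
P(none) = (1 - 5/17)^8 = (12/17)^8 = 429981696/6975757441
P(at least one) = 1 - 429981696/6975757441 = 6545775745/6975757441

6545775745/6975757441


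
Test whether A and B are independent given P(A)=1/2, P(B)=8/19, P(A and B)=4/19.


P(A)*P(B) = 1/2*8/19 = 4/19
P(A∩B) = 4/19, which equals P(A)P(B), so independent

Yes, A and B are independent


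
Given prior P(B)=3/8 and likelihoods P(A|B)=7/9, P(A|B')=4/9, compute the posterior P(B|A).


P(A) = P(A|B)P(B) + P(A|B')P(B') = 7/9*3/8 + 4/9*5/8 = 41/72
P(B|A) = P(A|B)P(B)/P(A) = (7/24)/(41/72) = 21/41

21/41


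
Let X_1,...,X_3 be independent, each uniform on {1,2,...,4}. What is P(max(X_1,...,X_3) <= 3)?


P(max <= 3) = P(all X_i <= 3) = (P(X_1 <= 3))^3
= (3/4)^3 = 27/64

27/64


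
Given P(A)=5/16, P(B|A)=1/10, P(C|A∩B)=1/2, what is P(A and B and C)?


P(A∩B∩C) = P(A) * P(B|A) * P(C|A∩B)
= 5/16 * 1/10 * 1/2
= 1/32 * 1/2 = 1/64

1/64


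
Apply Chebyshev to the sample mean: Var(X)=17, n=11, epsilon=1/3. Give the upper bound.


Var(Xbar) = Var(X)/n = 17/11
Chebyshev: P(|Xbar-mu| >= 1/3) <= Var(Xbar)/(1/3)^2 = (17/11)/(1/9) = 153/11
Bound exceeds 1, so trivial bound: 1

1


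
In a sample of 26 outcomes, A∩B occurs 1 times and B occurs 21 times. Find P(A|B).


P(A|B) = P(A∩B)/P(B) = (1/26)/(21/26) = 1/21

1/21


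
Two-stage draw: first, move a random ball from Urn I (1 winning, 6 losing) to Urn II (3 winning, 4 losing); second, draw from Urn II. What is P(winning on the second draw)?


P(transfer winning) = 1/7; P(transfer losing) = 6/7
If winning transferred: Urn II has 4 winning of 8, so P(winning|winning moved) = 1/2
If losing transferred: Urn II has 3 winning of 8, so P(winning|losing moved) = 3/8
By total probability: P(winning) = 1/7*1/2 + 6/7*3/8 = 11/28

11/28


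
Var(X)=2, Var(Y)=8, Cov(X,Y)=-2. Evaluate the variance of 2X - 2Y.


Var(2X - 2Y) = 2^2*Var(X) + (-2)^2*Var(Y) + 2*2*(-2)*Cov(X,Y)
= 4*2 + 4*8 - 8*(-2)
= 8 + 32 + 16 = 56

56


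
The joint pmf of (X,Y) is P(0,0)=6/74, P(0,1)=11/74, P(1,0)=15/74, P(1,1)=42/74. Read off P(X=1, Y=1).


Read from table: P(X=1, Y=1) = 42/74 = 21/37

21/37


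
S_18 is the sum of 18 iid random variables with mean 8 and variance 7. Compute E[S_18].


E[S_n] = n*E[X_1] = 18*8 = 144

144


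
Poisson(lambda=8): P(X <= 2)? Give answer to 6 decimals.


P(X<=2) = e^(-8)*8^0/0! + e^(-8)*8^1/1! + e^(-8)*8^2/2!
≈ 0.0003354626 + 0.0026837010 + 0.0107348041
= 0.0137539677
≈ 0.013754

0.013754


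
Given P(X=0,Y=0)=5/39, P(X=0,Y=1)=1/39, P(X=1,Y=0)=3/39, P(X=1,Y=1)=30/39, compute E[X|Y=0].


P(Y=0) = 8/39
E[X|Y=0] = (0*5 + 1*3)/8 = 3/8

3/8


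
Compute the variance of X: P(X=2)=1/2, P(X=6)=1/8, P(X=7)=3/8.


E[X] = 35/8, E[X^2] = 199/8
Var(X) = E[X^2] - (E[X])^2 = 199/8 - (35/8)^2 = 367/64

367/64


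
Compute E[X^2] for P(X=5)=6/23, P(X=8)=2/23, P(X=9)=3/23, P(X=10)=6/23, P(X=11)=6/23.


E[X^2] = sum(g(x)*P(x))
= 25*6/23 + 64*2/23 + 81*3/23 + 100*6/23 + 121*6/23
= 1847/23

1847/23


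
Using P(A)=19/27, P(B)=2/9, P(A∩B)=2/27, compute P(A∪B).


P(A∪B) = P(A) + P(B) - P(A∩B)
= 19/27 + 2/9 - 2/27 = 23/27

23/27


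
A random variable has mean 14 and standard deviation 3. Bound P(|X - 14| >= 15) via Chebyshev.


k = 15/3 = 5
Chebyshev: P(|X-mu| >= k*sigma) <= 1/k^2 = 1/5^2 = 1/25

1/25


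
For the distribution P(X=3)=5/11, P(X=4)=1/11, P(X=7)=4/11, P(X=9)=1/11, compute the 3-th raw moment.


E[X^3] = sum(x^3 * P(x))
= 27*5/11 + 64*1/11 + 343*4/11 + 729*1/11
= 2300/11

2300/11


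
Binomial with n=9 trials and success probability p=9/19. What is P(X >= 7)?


P(X>=7) = P(X=7) + P(X=8) + P(X=9)
= 17218688400/322687697779 + 3874204890/322687697779 + 387420489/322687697779
= 21480313779/322687697779

21480313779/322687697779


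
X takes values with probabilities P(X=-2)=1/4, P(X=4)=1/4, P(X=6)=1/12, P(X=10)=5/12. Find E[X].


E[X] = sum(x * P(x))
= -2*1/4 + 4*1/4 + 6*1/12 + 10*5/12
= 31/6

31/6


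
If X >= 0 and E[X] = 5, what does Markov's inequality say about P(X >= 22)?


Markov: P(X >= a) <= E[X]/a
P(X >= 22) <= 5/22

5/22


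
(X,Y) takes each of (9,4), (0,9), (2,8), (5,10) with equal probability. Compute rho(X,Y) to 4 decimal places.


Cov(X,Y) = -5.5000, Var(X) = 11.5000, Var(Y) = 5.1875
rho = Cov/(sqrt(VarX)*sqrt(VarY)) = -0.7121

-0.7121


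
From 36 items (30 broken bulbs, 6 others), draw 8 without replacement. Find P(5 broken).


P(X=5) = C(30,5)*C(6,3) / C(36,8)
= 142506*20 / 30260340
= 2850120/30260340 = 546/5797

546/5797


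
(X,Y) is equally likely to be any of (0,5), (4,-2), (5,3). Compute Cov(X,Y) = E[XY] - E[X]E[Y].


E[X]=3, E[Y]=2, E[XY]=7/3
Cov(X,Y) = E[XY] - E[X]E[Y] = 7/3 - 3*2 = -11/3

-11/3


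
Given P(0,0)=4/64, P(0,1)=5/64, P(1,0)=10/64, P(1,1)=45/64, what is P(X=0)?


P(X=0) = P(0,0)+P(0,1) = 4/64 + 5/64 = 9/64

9/64


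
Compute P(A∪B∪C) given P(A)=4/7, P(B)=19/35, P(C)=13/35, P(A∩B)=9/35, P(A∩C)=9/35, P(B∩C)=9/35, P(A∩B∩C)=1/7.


P(A∪B∪C) = P(A)+P(B)+P(C) - P(AB)-P(AC)-P(BC) + P(ABC)
= 4/7+19/35+13/35 - 9/35-9/35-9/35 + 1/7
= 6/7

6/7


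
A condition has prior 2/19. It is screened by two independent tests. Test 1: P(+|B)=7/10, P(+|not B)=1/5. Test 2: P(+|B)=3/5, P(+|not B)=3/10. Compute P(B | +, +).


After test 1: P(+) = 7/10*2/19 + 1/5*17/19 = 24/95
P(B|+) = (7/95)/(24/95) = 7/24
After test 2 (use post1 as new prior): P(+) = 3/5*7/24 + 3/10*17/24 = 31/80
P(B|+,+) = (7/40)/(31/80) = 14/31

14/31
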